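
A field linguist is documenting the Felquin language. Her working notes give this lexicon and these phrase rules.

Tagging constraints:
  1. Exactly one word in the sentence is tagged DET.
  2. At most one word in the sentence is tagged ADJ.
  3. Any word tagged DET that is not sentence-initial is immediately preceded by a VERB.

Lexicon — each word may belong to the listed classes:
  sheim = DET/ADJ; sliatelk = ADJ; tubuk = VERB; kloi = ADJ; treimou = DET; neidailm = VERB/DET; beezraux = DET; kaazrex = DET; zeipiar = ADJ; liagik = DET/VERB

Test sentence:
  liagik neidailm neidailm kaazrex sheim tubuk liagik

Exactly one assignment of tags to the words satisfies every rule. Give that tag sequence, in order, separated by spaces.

Candidates per position — 1:liagik {DET,VERB}; 2:neidailm {VERB,DET}; 3:neidailm {VERB,DET}; 4:kaazrex {DET}; 5:sheim {DET,ADJ}; 6:tubuk {VERB}; 7:liagik {DET,VERB}.
Word 1 cannot be DET — rule 1 would then fail for every completion. It is VERB.
Word 2 cannot be DET — rule 1 would then fail for every completion. It is VERB.
Word 3 cannot be DET — rule 1 would then fail for every completion. It is VERB.
Word 5 cannot be DET — rule 1 would then fail for every completion. It is ADJ.
Word 7 cannot be DET — rule 1 would then fail for every completion. It is VERB.
The unique satisfying tagging is: VERB VERB VERB DET ADJ VERB VERB.
Rule-by-rule: rule 1 ✓; rule 2 ✓; rule 3 ✓.

VERB VERB VERB DET ADJ VERB VERB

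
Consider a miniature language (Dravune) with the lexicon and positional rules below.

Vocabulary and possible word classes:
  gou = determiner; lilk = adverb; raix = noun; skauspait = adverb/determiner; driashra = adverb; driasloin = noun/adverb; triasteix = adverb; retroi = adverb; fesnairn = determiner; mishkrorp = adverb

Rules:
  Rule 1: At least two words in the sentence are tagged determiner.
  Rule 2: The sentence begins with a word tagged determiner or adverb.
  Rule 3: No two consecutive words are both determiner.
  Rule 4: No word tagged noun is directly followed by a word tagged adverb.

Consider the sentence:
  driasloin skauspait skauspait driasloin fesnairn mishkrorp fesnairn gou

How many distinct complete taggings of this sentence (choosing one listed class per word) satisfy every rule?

Candidates per position — 1:driasloin {noun,adverb}; 2:skauspait {adverb,determiner}; 3:skauspait {adverb,determiner}; 4:driasloin {noun,adverb}; 5:fesnairn {determiner}; 6:mishkrorp {adverb}; 7:fesnairn {determiner}; 8:gou {determiner}.
There are 16 candidate sequences in total.
Rule 3 cannot be satisfied by any choice of tags from the lexicon.
So there is no consistent tagging.
Count = 0.

0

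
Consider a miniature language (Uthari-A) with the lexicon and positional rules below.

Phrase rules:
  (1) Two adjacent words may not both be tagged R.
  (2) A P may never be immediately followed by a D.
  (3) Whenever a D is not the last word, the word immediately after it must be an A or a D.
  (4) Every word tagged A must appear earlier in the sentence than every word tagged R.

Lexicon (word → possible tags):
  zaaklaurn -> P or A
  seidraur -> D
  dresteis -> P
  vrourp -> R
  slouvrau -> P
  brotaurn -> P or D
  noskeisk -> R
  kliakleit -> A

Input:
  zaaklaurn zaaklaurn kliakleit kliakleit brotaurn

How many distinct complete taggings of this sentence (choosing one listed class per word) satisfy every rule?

8

Candidates per position — 1:zaaklaurn {P,A}; 2:zaaklaurn {P,A}; 3:kliakleit {A}; 4:kliakleit {A}; 5:brotaurn {P,D}.
There are 8 candidate sequences in total.
Checking each against the rules leaves 8 sequences.
Count = 8.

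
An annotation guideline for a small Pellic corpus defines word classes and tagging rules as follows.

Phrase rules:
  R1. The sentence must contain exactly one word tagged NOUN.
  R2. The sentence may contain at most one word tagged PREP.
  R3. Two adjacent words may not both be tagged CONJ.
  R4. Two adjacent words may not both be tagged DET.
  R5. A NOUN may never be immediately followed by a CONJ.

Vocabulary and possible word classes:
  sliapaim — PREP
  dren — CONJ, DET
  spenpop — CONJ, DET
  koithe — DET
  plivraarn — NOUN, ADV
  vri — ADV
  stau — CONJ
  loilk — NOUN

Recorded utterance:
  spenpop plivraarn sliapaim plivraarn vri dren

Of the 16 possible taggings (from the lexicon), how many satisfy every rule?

Candidates per position — 1:spenpop {CONJ,DET}; 2:plivraarn {NOUN,ADV}; 3:sliapaim {PREP}; 4:plivraarn {NOUN,ADV}; 5:vri {ADV}; 6:dren {CONJ,DET}.
There are 16 candidate sequences in total.
Checking each against the rules leaves 8 sequences.
Count = 8.

8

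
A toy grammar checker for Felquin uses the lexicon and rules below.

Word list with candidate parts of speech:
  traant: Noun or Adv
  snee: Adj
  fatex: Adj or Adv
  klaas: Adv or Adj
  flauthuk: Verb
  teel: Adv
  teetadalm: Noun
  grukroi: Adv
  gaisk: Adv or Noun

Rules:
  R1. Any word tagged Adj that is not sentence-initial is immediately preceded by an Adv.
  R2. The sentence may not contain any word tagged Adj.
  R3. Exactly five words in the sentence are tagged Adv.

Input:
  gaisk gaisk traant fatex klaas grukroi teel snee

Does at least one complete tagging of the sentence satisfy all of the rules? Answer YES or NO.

Candidates per position — 1:gaisk {Adv,Noun}; 2:gaisk {Adv,Noun}; 3:traant {Noun,Adv}; 4:fatex {Adj,Adv}; 5:klaas {Adv,Adj}; 6:grukroi {Adv}; 7:teel {Adv}; 8:snee {Adj}.
Rule 2 cannot be satisfied by any choice of tags from the lexicon.
So there is no consistent tagging.

NO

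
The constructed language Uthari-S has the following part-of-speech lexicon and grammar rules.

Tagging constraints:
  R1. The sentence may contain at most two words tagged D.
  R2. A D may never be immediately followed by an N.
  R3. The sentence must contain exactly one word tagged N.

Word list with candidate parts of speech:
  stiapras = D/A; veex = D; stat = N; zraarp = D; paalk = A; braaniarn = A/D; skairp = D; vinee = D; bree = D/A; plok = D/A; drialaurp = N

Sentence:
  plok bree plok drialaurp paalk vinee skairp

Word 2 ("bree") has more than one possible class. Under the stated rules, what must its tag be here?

A

Candidates per position — 1:plok {D,A}; 2:bree {D,A}; 3:plok {D,A}; 4:drialaurp {N}; 5:paalk {A}; 6:vinee {D}; 7:skairp {D}.
Word 1 cannot be D — rule 1 would then fail for every completion. It is A.
Word 2 cannot be D — rule 1 would then fail for every completion. It is A.
Word 3 cannot be D — rule 1 would then fail for every completion. It is A.
That leaves exactly one tagging: A A A N A D D.
Checking: rule 1 satisfied; rule 2 satisfied; rule 3 satisfied.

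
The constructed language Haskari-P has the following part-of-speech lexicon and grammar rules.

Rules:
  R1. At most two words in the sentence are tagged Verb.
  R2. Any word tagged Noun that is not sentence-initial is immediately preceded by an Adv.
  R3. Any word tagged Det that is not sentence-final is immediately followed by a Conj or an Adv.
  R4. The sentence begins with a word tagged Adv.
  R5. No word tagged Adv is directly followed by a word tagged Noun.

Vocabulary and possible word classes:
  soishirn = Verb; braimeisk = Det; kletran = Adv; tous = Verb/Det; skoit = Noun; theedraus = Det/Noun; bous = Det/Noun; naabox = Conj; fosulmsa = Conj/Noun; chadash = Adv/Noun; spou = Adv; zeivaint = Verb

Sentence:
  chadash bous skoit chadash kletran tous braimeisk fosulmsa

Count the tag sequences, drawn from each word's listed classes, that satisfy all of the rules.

0

Candidates per position — 1:chadash {Adv,Noun}; 2:bous {Det,Noun}; 3:skoit {Noun}; 4:chadash {Adv,Noun}; 5:kletran {Adv}; 6:tous {Verb,Det}; 7:braimeisk {Det}; 8:fosulmsa {Conj,Noun}.
There are 32 candidate sequences in total.
Rule 2 cannot be satisfied by any choice of tags from the lexicon.
So there is no consistent tagging.
Count = 0.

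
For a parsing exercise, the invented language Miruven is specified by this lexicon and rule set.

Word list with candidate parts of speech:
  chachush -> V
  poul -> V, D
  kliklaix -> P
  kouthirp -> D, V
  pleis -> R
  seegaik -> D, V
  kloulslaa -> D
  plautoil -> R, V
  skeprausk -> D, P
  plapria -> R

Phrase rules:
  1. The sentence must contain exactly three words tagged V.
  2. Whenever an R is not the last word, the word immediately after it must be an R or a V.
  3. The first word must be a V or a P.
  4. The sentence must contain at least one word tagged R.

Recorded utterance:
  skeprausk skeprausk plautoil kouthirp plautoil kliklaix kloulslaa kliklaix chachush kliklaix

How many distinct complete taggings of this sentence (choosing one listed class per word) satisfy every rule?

Candidates per position — 1:skeprausk {D,P}; 2:skeprausk {D,P}; 3:plautoil {R,V}; 4:kouthirp {D,V}; 5:plautoil {R,V}; 6:kliklaix {P}; 7:kloulslaa {D}; 8:kliklaix {P}; 9:chachush {V}; 10:kliklaix {P}.
There are 32 candidate sequences in total.
The sequences that satisfy every rule: P D R V V P D P V P; P P R V V P D P V P.
Count = 2.

2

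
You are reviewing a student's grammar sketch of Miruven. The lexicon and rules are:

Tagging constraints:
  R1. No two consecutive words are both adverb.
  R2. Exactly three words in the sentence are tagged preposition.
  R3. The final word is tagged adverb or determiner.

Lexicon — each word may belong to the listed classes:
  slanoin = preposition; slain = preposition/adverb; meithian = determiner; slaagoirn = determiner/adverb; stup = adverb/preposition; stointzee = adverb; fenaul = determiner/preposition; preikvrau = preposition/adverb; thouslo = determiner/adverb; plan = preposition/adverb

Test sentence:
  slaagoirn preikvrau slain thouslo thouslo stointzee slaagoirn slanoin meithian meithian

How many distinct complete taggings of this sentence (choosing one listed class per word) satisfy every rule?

Candidates per position — 1:slaagoirn {determiner,adverb}; 2:preikvrau {preposition,adverb}; 3:slain {preposition,adverb}; 4:thouslo {determiner,adverb}; 5:thouslo {determiner,adverb}; 6:stointzee {adverb}; 7:slaagoirn {determiner,adverb}; 8:slanoin {preposition}; 9:meithian {determiner}; 10:meithian {determiner}.
There are 64 candidate sequences in total.
The sequences that satisfy every rule: determiner preposition preposition determiner determiner adverb determiner preposition determiner determiner; determiner preposition preposition adverb determiner adverb determiner preposition determiner determiner; adverb preposition preposition determiner determiner adverb determiner preposition determiner determiner; adverb preposition preposition adverb determiner adverb determiner preposition determiner determiner.
Count = 4.

4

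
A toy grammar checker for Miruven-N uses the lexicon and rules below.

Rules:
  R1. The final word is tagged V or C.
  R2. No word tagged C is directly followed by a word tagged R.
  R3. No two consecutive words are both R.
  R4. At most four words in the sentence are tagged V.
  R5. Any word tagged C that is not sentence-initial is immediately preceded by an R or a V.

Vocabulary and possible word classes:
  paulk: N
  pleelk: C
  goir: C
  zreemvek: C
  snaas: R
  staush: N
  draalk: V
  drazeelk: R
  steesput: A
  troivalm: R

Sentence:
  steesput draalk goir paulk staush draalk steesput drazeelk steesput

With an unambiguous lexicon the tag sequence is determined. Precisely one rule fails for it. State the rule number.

Fixed tagging: A V C N N V A R A.
Checking each rule: R1 violated, R2 holds, R3 holds, R4 holds, R5 holds.
Only rule 1 fails.

1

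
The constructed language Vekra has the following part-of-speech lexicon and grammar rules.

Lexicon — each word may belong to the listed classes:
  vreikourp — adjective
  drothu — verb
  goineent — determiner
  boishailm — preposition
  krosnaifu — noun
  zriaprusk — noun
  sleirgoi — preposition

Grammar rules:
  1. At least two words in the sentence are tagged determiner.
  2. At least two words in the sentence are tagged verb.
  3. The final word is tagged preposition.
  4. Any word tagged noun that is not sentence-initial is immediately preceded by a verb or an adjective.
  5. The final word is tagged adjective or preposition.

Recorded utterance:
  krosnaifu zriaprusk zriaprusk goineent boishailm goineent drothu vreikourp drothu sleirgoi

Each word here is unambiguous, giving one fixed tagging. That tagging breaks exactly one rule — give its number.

Fixed tagging: noun noun noun determiner preposition determiner verb adjective verb preposition.
Checking each rule: R1 holds, R2 holds, R3 holds, R4 violated, R5 holds.
Only rule 4 fails.

4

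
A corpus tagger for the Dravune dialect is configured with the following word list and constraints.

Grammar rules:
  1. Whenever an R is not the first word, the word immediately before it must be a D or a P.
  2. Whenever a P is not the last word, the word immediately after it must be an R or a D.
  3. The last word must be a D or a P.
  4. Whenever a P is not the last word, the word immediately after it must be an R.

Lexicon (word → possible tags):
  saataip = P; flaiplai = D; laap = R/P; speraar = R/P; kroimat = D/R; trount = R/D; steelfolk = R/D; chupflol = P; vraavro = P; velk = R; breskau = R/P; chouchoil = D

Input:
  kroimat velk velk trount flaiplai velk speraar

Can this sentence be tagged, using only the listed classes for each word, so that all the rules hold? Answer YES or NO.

Candidates per position — 1:kroimat {D,R}; 2:velk {R}; 3:velk {R}; 4:trount {R,D}; 5:flaiplai {D}; 6:velk {R}; 7:speraar {R,P}.
Rule 1 cannot be satisfied by any choice of tags from the lexicon.
So there is no consistent tagging.

NO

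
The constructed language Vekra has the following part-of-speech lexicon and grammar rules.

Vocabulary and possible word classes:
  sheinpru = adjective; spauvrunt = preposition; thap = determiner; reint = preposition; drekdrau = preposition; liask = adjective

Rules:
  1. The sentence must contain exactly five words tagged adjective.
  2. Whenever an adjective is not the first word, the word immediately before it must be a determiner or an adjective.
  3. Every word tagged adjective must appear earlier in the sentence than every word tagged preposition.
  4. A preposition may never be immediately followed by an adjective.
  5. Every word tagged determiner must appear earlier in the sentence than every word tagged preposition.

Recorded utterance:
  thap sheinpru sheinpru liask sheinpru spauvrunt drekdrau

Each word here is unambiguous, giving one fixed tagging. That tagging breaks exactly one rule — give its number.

1

Fixed tagging: determiner adjective adjective adjective adjective preposition preposition.
Checking each rule: R1 ✗, R2 ✓, R3 ✓, R4 ✓, R5 ✓.
Only rule 1 fails.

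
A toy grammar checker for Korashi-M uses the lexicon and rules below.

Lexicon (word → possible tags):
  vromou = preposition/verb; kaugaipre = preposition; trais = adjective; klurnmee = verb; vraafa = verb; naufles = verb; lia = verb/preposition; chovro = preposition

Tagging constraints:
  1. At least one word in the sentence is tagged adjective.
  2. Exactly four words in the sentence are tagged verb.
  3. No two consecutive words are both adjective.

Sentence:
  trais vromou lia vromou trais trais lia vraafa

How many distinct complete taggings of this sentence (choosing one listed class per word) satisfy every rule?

Candidates per position — 1:trais {adjective}; 2:vromou {preposition,verb}; 3:lia {verb,preposition}; 4:vromou {preposition,verb}; 5:trais {adjective}; 6:trais {adjective}; 7:lia {verb,preposition}; 8:vraafa {verb}.
There are 16 candidate sequences in total.
Rule 3 cannot be satisfied by any choice of tags from the lexicon.
So there is no consistent tagging.
Count = 0.

0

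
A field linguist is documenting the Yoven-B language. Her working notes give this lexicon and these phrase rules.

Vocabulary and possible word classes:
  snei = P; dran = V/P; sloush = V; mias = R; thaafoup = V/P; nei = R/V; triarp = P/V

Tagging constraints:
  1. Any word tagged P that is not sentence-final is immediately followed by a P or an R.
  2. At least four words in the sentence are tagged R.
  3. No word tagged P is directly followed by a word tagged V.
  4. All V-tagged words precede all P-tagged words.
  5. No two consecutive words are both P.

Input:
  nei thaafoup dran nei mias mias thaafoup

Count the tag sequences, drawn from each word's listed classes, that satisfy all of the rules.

3

Candidates per position — 1:nei {R,V}; 2:thaafoup {V,P}; 3:dran {V,P}; 4:nei {R,V}; 5:mias {R}; 6:mias {R}; 7:thaafoup {V,P}.
There are 32 candidate sequences in total.
The sequences that satisfy every rule: R V V R R R V; R V V R R R P; R V P R R R P.
Count = 3.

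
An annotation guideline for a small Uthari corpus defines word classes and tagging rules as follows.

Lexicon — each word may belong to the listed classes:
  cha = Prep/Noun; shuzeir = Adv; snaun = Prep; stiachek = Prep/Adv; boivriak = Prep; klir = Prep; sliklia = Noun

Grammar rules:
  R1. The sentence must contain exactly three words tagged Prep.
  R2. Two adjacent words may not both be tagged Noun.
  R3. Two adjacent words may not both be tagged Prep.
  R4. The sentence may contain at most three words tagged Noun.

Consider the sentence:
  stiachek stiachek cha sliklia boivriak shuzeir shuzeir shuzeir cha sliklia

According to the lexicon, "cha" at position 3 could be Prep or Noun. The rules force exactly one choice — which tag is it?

Prep

Candidates per position — 1:stiachek {Prep,Adv}; 2:stiachek {Prep,Adv}; 3:cha {Prep,Noun}; 4:sliklia {Noun}; 5:boivriak {Prep}; 6:shuzeir {Adv}; 7:shuzeir {Adv}; 8:shuzeir {Adv}; 9:cha {Prep,Noun}; 10:sliklia {Noun}.
At position 3, choosing Noun makes rule 2 impossible to satisfy; hence Prep.
At position 9, choosing Noun makes rule 2 impossible to satisfy; hence Prep.
At position 1, choosing Prep makes rule 1 impossible to satisfy; hence Adv.
At position 2, choosing Prep makes rule 1 impossible to satisfy; hence Adv.
So the tagging must be: Adv Adv Prep Noun Prep Adv Adv Adv Prep Noun.
Check: rule 1 holds; rule 2 holds; rule 3 holds; rule 4 holds.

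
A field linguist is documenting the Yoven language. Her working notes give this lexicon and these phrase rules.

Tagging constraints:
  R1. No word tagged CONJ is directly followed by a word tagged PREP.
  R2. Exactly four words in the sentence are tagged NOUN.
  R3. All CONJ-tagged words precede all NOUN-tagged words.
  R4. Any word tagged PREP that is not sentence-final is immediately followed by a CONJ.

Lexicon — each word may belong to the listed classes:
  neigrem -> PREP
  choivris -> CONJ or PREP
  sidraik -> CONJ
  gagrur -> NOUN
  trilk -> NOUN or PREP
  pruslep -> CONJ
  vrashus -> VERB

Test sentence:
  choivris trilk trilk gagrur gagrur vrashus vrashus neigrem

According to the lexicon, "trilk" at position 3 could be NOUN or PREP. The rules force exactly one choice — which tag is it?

Candidates per position — 1:choivris {CONJ,PREP}; 2:trilk {NOUN,PREP}; 3:trilk {NOUN,PREP}; 4:gagrur {NOUN}; 5:gagrur {NOUN}; 6:vrashus {VERB}; 7:vrashus {VERB}; 8:neigrem {PREP}.
Word 1 cannot be PREP — rule 4 would then fail for every completion. It is CONJ.
Word 2 cannot be PREP — rule 1 would then fail for every completion. It is NOUN.
Word 3 cannot be PREP — rule 2 would then fail for every completion. It is NOUN.
The only consistent sequence is: CONJ NOUN NOUN NOUN NOUN VERB VERB PREP.
Verifying each rule — rule 1 ok; rule 2 ok; rule 3 ok; rule 4 ok.

NOUN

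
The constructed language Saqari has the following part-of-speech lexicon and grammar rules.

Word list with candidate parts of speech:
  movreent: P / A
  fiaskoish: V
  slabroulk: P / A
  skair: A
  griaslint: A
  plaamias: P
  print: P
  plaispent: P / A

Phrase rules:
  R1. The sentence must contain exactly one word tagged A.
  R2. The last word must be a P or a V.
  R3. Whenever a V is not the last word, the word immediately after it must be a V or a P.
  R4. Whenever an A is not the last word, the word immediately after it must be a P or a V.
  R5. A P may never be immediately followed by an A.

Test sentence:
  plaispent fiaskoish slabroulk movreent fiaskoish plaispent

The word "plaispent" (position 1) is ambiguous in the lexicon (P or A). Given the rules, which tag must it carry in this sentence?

Candidates per position — 1:plaispent {P,A}; 2:fiaskoish {V}; 3:slabroulk {P,A}; 4:movreent {P,A}; 5:fiaskoish {V}; 6:plaispent {P,A}.
If word 3 were A, no tagging could satisfy rule 3; so word 3 is P.
If word 4 were A, no tagging could satisfy rule 5; so word 4 is P.
If word 6 were A, no tagging could satisfy rule 2; so word 6 is P.
If word 1 were P, no tagging could satisfy rule 1; so word 1 is A.
The unique satisfying tagging is: A V P P V P.
Rule-by-rule: rule 1 ok; rule 2 ok; rule 3 ok; rule 4 ok; rule 5 ok.

A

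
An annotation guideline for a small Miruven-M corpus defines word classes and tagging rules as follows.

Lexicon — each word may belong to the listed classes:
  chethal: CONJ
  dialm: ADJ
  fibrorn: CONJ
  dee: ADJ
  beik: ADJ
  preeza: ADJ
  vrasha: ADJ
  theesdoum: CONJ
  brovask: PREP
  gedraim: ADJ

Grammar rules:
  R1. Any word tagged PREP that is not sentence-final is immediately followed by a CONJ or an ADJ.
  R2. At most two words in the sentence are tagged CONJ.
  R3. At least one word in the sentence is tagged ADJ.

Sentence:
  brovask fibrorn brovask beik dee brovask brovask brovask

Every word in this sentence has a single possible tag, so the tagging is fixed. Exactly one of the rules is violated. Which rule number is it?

1

Fixed tagging: PREP CONJ PREP ADJ ADJ PREP PREP PREP.
Rule check: R1 ✗, R2 ✓, R3 ✓.
Only rule 1 fails.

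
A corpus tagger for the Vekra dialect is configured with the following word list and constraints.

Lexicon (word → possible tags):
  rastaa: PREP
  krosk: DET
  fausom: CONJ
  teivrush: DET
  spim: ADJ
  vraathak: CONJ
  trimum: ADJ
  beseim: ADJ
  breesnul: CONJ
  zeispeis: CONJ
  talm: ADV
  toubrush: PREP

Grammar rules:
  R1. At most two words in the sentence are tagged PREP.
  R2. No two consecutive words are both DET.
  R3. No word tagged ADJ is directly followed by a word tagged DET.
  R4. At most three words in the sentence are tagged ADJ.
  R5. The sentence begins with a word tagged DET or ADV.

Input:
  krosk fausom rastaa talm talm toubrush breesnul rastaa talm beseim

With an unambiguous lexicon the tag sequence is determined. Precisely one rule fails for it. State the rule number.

Fixed tagging: DET CONJ PREP ADV ADV PREP CONJ PREP ADV ADJ.
Rule check: R1 ✗, R2 ✓, R3 ✓, R4 ✓, R5 ✓.
Only rule 1 fails.

1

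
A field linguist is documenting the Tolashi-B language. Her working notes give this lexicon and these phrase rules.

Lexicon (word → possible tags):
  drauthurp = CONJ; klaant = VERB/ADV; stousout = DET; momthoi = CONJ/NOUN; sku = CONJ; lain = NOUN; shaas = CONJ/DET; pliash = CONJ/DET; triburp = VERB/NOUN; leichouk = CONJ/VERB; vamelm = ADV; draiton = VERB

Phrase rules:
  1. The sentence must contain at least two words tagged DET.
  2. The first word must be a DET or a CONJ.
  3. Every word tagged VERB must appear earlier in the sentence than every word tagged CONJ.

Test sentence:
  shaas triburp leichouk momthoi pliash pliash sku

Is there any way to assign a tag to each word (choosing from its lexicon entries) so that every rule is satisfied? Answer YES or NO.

Candidates per position — 1:shaas {CONJ,DET}; 2:triburp {VERB,NOUN}; 3:leichouk {CONJ,VERB}; 4:momthoi {CONJ,NOUN}; 5:pliash {CONJ,DET}; 6:pliash {CONJ,DET}; 7:sku {CONJ}.
One satisfying assignment: DET NOUN CONJ NOUN DET CONJ CONJ.
Rule-by-rule: rule 1 ok; rule 2 ok; rule 3 ok.

YES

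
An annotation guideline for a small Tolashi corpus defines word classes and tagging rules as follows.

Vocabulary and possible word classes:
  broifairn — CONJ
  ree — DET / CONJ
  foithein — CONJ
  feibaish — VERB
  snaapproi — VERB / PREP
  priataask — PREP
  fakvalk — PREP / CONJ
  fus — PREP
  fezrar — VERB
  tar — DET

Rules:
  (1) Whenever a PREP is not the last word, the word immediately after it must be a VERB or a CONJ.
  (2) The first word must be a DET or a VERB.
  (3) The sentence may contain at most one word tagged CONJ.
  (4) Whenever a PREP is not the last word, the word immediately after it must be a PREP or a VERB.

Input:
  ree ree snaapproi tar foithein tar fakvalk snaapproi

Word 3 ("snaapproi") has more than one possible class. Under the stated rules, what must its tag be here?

VERB

Candidates per position — 1:ree {DET,CONJ}; 2:ree {DET,CONJ}; 3:snaapproi {VERB,PREP}; 4:tar {DET}; 5:foithein {CONJ}; 6:tar {DET}; 7:fakvalk {PREP,CONJ}; 8:snaapproi {VERB,PREP}.
Word 1 cannot be CONJ — rule 2 would then fail for every completion. It is DET.
Word 2 cannot be CONJ — rule 3 would then fail for every completion. It is DET.
Word 3 cannot be PREP — rule 1 would then fail for every completion. It is VERB.
Word 7 cannot be CONJ — rule 3 would then fail for every completion. It is PREP.
Word 8 cannot be PREP — rule 1 would then fail for every completion. It is VERB.
That leaves exactly one tagging: DET DET VERB DET CONJ DET PREP VERB.
Checking: rule 1 holds; rule 2 holds; rule 3 holds; rule 4 holds.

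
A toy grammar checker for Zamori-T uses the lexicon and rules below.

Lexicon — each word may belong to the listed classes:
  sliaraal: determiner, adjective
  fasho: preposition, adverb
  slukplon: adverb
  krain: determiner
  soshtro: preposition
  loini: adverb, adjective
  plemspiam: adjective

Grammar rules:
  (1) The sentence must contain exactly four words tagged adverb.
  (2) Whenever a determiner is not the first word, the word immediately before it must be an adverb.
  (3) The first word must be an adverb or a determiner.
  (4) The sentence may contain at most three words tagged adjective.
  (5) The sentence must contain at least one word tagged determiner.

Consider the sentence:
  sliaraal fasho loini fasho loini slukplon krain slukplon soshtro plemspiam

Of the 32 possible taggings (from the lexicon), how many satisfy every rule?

6

Candidates per position — 1:sliaraal {determiner,adjective}; 2:fasho {preposition,adverb}; 3:loini {adverb,adjective}; 4:fasho {preposition,adverb}; 5:loini {adverb,adjective}; 6:slukplon {adverb}; 7:krain {determiner}; 8:slukplon {adverb}; 9:soshtro {preposition}; 10:plemspiam {adjective}.
There are 32 candidate sequences in total.
Checking each against the rules leaves 6 sequences.
Count = 6.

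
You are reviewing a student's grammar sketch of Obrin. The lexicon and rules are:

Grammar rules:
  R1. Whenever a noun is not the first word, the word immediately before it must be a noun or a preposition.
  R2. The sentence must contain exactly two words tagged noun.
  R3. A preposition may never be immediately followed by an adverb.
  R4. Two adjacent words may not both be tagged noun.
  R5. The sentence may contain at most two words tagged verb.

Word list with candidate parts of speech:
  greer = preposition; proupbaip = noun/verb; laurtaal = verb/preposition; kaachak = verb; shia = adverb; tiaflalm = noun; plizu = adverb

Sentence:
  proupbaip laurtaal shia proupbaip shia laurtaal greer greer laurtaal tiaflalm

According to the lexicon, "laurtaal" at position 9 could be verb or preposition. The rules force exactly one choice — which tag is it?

Candidates per position — 1:proupbaip {noun,verb}; 2:laurtaal {verb,preposition}; 3:shia {adverb}; 4:proupbaip {noun,verb}; 5:shia {adverb}; 6:laurtaal {verb,preposition}; 7:greer {preposition}; 8:greer {preposition}; 9:laurtaal {verb,preposition}; 10:tiaflalm {noun}.
Position 2: tagging it preposition would leave rule 3 unsatisfiable, so it must be verb.
Position 4: tagging it noun would leave rule 1 unsatisfiable, so it must be verb.
Position 6: tagging it verb would leave rule 5 unsatisfiable, so it must be preposition.
Position 9: tagging it verb would leave rule 1 unsatisfiable, so it must be preposition.
Position 1: tagging it verb would leave rule 2 unsatisfiable, so it must be noun.
So the tagging must be: noun verb adverb verb adverb preposition preposition preposition preposition noun.
Check: rule 1 ✓; rule 2 ✓; rule 3 ✓; rule 4 ✓; rule 5 ✓.

preposition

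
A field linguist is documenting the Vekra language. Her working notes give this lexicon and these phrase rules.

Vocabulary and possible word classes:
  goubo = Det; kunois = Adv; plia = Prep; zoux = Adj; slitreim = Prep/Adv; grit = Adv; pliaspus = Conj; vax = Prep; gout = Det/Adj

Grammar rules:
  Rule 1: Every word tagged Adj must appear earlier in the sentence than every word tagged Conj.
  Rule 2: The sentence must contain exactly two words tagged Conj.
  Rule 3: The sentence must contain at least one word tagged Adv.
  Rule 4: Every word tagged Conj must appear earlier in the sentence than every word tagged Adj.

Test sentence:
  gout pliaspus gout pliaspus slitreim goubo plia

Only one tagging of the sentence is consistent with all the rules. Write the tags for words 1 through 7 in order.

Det Conj Det Conj Adv Det Prep

Candidates per position — 1:gout {Det,Adj}; 2:pliaspus {Conj}; 3:gout {Det,Adj}; 4:pliaspus {Conj}; 5:slitreim {Prep,Adv}; 6:goubo {Det}; 7:plia {Prep}.
If word 1 were Adj, no tagging could satisfy rule 4; so word 1 is Det.
If word 3 were Adj, no tagging could satisfy rule 1; so word 3 is Det.
If word 5 were Prep, no tagging could satisfy rule 3; so word 5 is Adv.
The only consistent sequence is: Det Conj Det Conj Adv Det Prep.
Check: rule 1 ok; rule 2 ok; rule 3 ok; rule 4 ok.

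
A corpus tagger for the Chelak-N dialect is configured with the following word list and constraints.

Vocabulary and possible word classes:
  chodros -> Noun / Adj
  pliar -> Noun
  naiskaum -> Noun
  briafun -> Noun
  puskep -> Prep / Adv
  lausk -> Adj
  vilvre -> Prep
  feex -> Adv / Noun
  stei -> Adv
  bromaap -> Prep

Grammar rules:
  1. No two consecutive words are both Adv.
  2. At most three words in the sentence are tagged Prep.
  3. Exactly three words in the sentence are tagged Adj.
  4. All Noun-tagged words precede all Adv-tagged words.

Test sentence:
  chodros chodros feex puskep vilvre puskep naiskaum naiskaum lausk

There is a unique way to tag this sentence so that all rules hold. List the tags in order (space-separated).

Adj Adj Noun Prep Prep Prep Noun Noun Adj

Candidates per position — 1:chodros {Noun,Adj}; 2:chodros {Noun,Adj}; 3:feex {Adv,Noun}; 4:puskep {Prep,Adv}; 5:vilvre {Prep}; 6:puskep {Prep,Adv}; 7:naiskaum {Noun}; 8:naiskaum {Noun}; 9:lausk {Adj}.
If word 1 were Noun, no tagging could satisfy rule 3; so word 1 is Adj.
If word 2 were Noun, no tagging could satisfy rule 3; so word 2 is Adj.
If word 3 were Adv, no tagging could satisfy rule 4; so word 3 is Noun.
If word 4 were Adv, no tagging could satisfy rule 4; so word 4 is Prep.
If word 6 were Adv, no tagging could satisfy rule 4; so word 6 is Prep.
That leaves exactly one tagging: Adj Adj Noun Prep Prep Prep Noun Noun Adj.
Checking: rule 1 satisfied; rule 2 satisfied; rule 3 satisfied; rule 4 satisfied.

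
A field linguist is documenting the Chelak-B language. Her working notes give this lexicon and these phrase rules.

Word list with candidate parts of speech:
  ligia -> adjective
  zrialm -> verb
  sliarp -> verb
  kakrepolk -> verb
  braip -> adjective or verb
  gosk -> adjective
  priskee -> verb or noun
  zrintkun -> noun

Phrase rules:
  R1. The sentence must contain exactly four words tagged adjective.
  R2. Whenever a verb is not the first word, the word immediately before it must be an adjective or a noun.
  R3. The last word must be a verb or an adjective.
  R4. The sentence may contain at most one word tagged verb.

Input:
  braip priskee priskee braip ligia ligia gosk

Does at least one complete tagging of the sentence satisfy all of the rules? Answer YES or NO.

Candidates per position — 1:braip {adjective,verb}; 2:priskee {verb,noun}; 3:priskee {verb,noun}; 4:braip {adjective,verb}; 5:ligia {adjective}; 6:ligia {adjective}; 7:gosk {adjective}.
One satisfying assignment: adjective noun noun verb adjective adjective adjective.
Checking: rule 1 satisfied; rule 2 satisfied; rule 3 satisfied; rule 4 satisfied.

YES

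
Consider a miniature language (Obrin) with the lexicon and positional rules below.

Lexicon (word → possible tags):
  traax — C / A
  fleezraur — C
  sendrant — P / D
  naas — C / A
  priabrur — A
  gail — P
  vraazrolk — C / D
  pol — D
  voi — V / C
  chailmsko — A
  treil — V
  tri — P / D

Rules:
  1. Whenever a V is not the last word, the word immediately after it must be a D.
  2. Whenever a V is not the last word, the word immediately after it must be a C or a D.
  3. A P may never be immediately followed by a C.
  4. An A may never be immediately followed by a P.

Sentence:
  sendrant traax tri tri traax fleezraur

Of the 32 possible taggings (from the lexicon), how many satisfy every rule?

12

Candidates per position — 1:sendrant {P,D}; 2:traax {C,A}; 3:tri {P,D}; 4:tri {P,D}; 5:traax {C,A}; 6:fleezraur {C}.
There are 32 candidate sequences in total.
Checking each against the rules leaves 12 sequences.
Count = 12.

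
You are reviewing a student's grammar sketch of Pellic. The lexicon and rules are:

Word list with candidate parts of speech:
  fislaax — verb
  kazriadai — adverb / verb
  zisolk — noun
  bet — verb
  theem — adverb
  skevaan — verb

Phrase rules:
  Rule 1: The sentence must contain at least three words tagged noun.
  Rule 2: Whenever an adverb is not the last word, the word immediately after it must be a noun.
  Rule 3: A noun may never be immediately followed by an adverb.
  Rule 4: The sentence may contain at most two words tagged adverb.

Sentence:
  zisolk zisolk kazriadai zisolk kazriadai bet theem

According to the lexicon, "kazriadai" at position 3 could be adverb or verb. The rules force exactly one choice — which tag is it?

verb

Candidates per position — 1:zisolk {noun}; 2:zisolk {noun}; 3:kazriadai {adverb,verb}; 4:zisolk {noun}; 5:kazriadai {adverb,verb}; 6:bet {verb}; 7:theem {adverb}.
Word 3 cannot be adverb — rule 3 would then fail for every completion. It is verb.
Word 5 cannot be adverb — rule 2 would then fail for every completion. It is verb.
So the tagging must be: noun noun verb noun verb verb adverb.
Checking: rule 1 satisfied; rule 2 satisfied; rule 3 satisfied; rule 4 satisfied.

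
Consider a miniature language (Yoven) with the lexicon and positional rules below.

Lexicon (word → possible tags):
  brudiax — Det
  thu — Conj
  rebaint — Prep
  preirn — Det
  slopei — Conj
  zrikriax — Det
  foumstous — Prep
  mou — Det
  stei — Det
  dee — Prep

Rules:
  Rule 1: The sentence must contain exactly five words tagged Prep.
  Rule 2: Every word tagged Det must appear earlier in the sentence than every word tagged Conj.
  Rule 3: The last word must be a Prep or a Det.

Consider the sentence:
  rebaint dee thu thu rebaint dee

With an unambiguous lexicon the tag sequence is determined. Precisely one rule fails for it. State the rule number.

1

Fixed tagging: Prep Prep Conj Conj Prep Prep.
Rule check: R1 ✗, R2 ✓, R3 ✓.
Only rule 1 fails.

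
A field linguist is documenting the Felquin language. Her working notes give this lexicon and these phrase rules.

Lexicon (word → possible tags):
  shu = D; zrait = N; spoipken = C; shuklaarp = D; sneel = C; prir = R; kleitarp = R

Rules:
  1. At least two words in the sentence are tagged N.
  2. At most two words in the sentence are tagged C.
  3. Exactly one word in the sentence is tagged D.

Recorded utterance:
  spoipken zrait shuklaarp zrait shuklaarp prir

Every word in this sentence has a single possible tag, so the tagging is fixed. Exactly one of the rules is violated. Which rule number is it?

Fixed tagging: C N D N D R.
Rule check: R1 holds, R2 holds, R3 violated.
Only rule 3 fails.

3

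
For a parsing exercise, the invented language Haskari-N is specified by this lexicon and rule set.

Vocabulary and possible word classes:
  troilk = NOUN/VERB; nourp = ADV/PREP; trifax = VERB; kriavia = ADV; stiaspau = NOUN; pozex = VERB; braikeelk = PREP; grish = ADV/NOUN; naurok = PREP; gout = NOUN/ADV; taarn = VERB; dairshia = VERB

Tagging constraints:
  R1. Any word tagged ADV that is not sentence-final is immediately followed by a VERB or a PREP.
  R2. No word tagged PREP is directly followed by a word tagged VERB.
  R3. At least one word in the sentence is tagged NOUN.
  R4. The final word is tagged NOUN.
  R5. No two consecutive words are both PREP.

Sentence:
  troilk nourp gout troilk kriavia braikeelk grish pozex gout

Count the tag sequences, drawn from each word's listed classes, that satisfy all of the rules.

Candidates per position — 1:troilk {NOUN,VERB}; 2:nourp {ADV,PREP}; 3:gout {NOUN,ADV}; 4:troilk {NOUN,VERB}; 5:kriavia {ADV}; 6:braikeelk {PREP}; 7:grish {ADV,NOUN}; 8:pozex {VERB}; 9:gout {NOUN,ADV}.
There are 64 candidate sequences in total.
Checking each against the rules leaves 12 sequences.
Count = 12.

12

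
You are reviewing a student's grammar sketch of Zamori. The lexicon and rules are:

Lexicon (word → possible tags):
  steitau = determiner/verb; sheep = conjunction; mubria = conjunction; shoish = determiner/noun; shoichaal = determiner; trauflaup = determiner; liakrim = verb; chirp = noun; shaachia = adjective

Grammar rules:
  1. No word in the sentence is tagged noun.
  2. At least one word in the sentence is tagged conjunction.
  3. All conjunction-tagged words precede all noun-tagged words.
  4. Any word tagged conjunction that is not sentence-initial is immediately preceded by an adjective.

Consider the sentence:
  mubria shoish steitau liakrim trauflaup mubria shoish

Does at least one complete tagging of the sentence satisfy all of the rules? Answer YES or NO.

Candidates per position — 1:mubria {conjunction}; 2:shoish {determiner,noun}; 3:steitau {determiner,verb}; 4:liakrim {verb}; 5:trauflaup {determiner}; 6:mubria {conjunction}; 7:shoish {determiner,noun}.
Rule 4 cannot be satisfied by any choice of tags from the lexicon.
So there is no consistent tagging.

NO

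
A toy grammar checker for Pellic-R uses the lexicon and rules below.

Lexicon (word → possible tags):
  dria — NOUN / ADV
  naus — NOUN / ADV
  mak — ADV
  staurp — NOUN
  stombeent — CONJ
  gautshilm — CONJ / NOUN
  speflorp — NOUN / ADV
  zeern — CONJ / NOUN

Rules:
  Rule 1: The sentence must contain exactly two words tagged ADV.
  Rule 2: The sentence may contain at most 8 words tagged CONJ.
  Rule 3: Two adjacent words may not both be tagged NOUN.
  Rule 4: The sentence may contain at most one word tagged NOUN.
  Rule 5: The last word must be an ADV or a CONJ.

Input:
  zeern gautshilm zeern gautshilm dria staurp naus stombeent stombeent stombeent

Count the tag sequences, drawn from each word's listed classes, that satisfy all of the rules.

Candidates per position — 1:zeern {CONJ,NOUN}; 2:gautshilm {CONJ,NOUN}; 3:zeern {CONJ,NOUN}; 4:gautshilm {CONJ,NOUN}; 5:dria {NOUN,ADV}; 6:staurp {NOUN}; 7:naus {NOUN,ADV}; 8:stombeent {CONJ}; 9:stombeent {CONJ}; 10:stombeent {CONJ}.
There are 64 candidate sequences in total.
The sequences that satisfy every rule: CONJ CONJ CONJ CONJ ADV NOUN ADV CONJ CONJ CONJ.
Count = 1.

1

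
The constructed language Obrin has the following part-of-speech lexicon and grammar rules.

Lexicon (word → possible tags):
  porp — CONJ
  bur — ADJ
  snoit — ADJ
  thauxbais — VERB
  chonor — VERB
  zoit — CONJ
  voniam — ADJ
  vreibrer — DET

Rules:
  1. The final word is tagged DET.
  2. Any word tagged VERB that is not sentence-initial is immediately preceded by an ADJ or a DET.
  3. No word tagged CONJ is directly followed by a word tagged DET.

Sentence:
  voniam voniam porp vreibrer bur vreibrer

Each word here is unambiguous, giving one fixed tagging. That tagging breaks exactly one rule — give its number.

Fixed tagging: ADJ ADJ CONJ DET ADJ DET.
Checking each rule: R1 ok, R2 ok, R3 fails.
Only rule 3 fails.

3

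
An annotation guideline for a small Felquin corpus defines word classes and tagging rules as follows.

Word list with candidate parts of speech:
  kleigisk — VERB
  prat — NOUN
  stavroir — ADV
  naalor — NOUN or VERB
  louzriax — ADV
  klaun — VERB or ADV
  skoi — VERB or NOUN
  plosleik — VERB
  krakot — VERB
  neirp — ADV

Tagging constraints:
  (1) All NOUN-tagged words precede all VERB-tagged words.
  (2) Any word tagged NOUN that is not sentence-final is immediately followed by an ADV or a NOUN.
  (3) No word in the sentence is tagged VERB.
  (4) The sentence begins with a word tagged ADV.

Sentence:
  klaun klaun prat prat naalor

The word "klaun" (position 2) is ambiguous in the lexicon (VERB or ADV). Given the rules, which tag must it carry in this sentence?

Candidates per position — 1:klaun {VERB,ADV}; 2:klaun {VERB,ADV}; 3:prat {NOUN}; 4:prat {NOUN}; 5:naalor {NOUN,VERB}.
At position 1, choosing VERB makes rule 1 impossible to satisfy; hence ADV.
At position 2, choosing VERB makes rule 1 impossible to satisfy; hence ADV.
At position 5, choosing VERB makes rule 2 impossible to satisfy; hence NOUN.
That leaves exactly one tagging: ADV ADV NOUN NOUN NOUN.
Rule-by-rule: rule 1 ✓; rule 2 ✓; rule 3 ✓; rule 4 ✓.

ADV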